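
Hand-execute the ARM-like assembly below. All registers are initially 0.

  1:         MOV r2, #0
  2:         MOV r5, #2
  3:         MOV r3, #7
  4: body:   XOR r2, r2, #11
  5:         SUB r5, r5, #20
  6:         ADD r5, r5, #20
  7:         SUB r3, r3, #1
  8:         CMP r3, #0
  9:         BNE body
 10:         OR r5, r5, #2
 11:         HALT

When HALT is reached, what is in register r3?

after MOV r2, #0: r2=0
after MOV r5, #2: r5=2
after MOV r3, #7: r3=7
after XOR r2, r2, #11: r2=0^11=11
after SUB r5, r5, #20: r5=2-20=-18
after ADD r5, r5, #20: r5=(-18)+20=2
after SUB r3, r3, #1: r3=7-1=6
CMP r3, #0  (cmp 6,0)
BNE body: taken
after XOR r2, r2, #11: r2=11^11=0
after SUB r5, r5, #20: r5=2-20=-18
after ADD r5, r5, #20: r5=(-18)+20=2
after SUB r3, r3, #1: r3=6-1=5
CMP r3, #0  (cmp 5,0)
BNE body: taken
after XOR r2, r2, #11: r2=0^11=11
after SUB r5, r5, #20: r5=2-20=-18
after ADD r5, r5, #20: r5=(-18)+20=2
after SUB r3, r3, #1: r3=5-1=4
CMP r3, #0  (cmp 4,0)
BNE body: taken
after XOR r2, r2, #11: r2=11^11=0
after SUB r5, r5, #20: r5=2-20=-18
after ADD r5, r5, #20: r5=(-18)+20=2
after SUB r3, r3, #1: r3=4-1=3
CMP r3, #0  (cmp 3,0)
BNE body: taken
after XOR r2, r2, #11: r2=0^11=11
after SUB r5, r5, #20: r5=2-20=-18
after ADD r5, r5, #20: r5=(-18)+20=2
after SUB r3, r3, #1: r3=3-1=2
CMP r3, #0  (cmp 2,0)
BNE body: taken
after XOR r2, r2, #11: r2=11^11=0
after SUB r5, r5, #20: r5=2-20=-18
after ADD r5, r5, #20: r5=(-18)+20=2
after SUB r3, r3, #1: r3=2-1=1
CMP r3, #0  (cmp 1,0)
BNE body: taken
after XOR r2, r2, #11: r2=0^11=11
after SUB r5, r5, #20: r5=2-20=-18
after ADD r5, r5, #20: r5=(-18)+20=2
after SUB r3, r3, #1: r3=1-1=0
CMP r3, #0  (cmp 0,0)
BNE body: not taken
after OR r5, r5, #2: r5=2|2=2
halt.

0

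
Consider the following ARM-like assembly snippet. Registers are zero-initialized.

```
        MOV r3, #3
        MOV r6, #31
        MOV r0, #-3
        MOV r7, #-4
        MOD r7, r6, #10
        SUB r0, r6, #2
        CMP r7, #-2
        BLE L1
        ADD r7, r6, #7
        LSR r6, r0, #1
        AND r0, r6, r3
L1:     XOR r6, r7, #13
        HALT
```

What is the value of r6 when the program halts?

43

r3=3
r6=31
r0=-3
r7=-4
r7=31%10=1
r0=31-2=29
CMP r7, #-2  (cmp 1,-2)
BLE L1: not taken
r7=31+7=38
r6=29>>1=14
r0=14&3=2
r6=38^13=43
halt.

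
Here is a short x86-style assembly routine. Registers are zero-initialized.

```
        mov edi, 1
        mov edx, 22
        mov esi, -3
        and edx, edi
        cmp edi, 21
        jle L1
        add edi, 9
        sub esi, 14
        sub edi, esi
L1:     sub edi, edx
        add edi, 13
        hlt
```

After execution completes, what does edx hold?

0

edi=1
edx=22
esi=-3
edx=22&1=0
cmp edi, 21  (cmp 1,21)
jle L1: taken
edi=1-0=1
edi=1+13=14
halt.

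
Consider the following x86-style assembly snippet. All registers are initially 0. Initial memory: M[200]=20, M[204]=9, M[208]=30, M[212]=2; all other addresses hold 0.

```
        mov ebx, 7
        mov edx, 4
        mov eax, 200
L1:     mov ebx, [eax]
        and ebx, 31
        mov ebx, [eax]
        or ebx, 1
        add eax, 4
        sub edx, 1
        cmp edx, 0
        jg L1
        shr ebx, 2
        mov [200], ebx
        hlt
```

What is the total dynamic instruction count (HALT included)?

38

mov ebx, 7 → ebx=7
mov edx, 4 → edx=4
mov eax, 200 → eax=200
mov ebx, [eax] → ebx=M[200]=20
and ebx, 31 → ebx=20&31=20
mov ebx, [eax] → ebx=M[200]=20
or ebx, 1 → ebx=20|1=21
add eax, 4 → eax=200+4=204
sub edx, 1 → edx=4-1=3
cmp edx, 0  (cmp 3,0)
jg L1: taken
mov ebx, [eax] → ebx=M[204]=9
and ebx, 31 → ebx=9&31=9
mov ebx, [eax] → ebx=M[204]=9
or ebx, 1 → ebx=9|1=9
add eax, 4 → eax=204+4=208
sub edx, 1 → edx=3-1=2
cmp edx, 0  (cmp 2,0)
jg L1: taken
mov ebx, [eax] → ebx=M[208]=30
and ebx, 31 → ebx=30&31=30
mov ebx, [eax] → ebx=M[208]=30
or ebx, 1 → ebx=30|1=31
add eax, 4 → eax=208+4=212
sub edx, 1 → edx=2-1=1
cmp edx, 0  (cmp 1,0)
jg L1: taken
mov ebx, [eax] → ebx=M[212]=2
and ebx, 31 → ebx=2&31=2
mov ebx, [eax] → ebx=M[212]=2
or ebx, 1 → ebx=2|1=3
add eax, 4 → eax=212+4=216
sub edx, 1 → edx=1-1=0
cmp edx, 0  (cmp 0,0)
jg L1: not taken
shr ebx, 2 → ebx=3>>2=0
mov [200], ebx → M[200]=0
halt.
Total executed instructions: 38.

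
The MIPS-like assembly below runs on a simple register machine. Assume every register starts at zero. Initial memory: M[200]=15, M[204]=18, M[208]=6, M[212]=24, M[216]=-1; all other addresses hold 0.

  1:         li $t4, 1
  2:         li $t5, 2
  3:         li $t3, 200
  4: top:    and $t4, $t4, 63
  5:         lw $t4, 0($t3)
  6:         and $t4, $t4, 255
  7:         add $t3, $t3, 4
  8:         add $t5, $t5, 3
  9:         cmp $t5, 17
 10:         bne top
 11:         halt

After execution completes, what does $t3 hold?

220

li $t4, 1 → $t4=1
li $t5, 2 → $t5=2
li $t3, 200 → $t3=200
and $t4, $t4, 63 → $t4=1&63=1
lw $t4, 0($t3) → $t4=M[200]=15
and $t4, $t4, 255 → $t4=15&255=15
add $t3, $t3, 4 → $t3=200+4=204
add $t5, $t5, 3 → $t5=2+3=5
cmp $t5, 17  (cmp 5,17)
bne top: taken
and $t4, $t4, 63 → $t4=15&63=15
lw $t4, 0($t3) → $t4=M[204]=18
and $t4, $t4, 255 → $t4=18&255=18
add $t3, $t3, 4 → $t3=204+4=208
add $t5, $t5, 3 → $t5=5+3=8
cmp $t5, 17  (cmp 8,17)
bne top: taken
and $t4, $t4, 63 → $t4=18&63=18
lw $t4, 0($t3) → $t4=M[208]=6
and $t4, $t4, 255 → $t4=6&255=6
add $t3, $t3, 4 → $t3=208+4=212
add $t5, $t5, 3 → $t5=8+3=11
cmp $t5, 17  (cmp 11,17)
bne top: taken
and $t4, $t4, 63 → $t4=6&63=6
lw $t4, 0($t3) → $t4=M[212]=24
and $t4, $t4, 255 → $t4=24&255=24
add $t3, $t3, 4 → $t3=212+4=216
add $t5, $t5, 3 → $t5=11+3=14
cmp $t5, 17  (cmp 14,17)
bne top: taken
and $t4, $t4, 63 → $t4=24&63=24
lw $t4, 0($t3) → $t4=M[216]=-1
and $t4, $t4, 255 → $t4=(-1)&255=255
add $t3, $t3, 4 → $t3=216+4=220
add $t5, $t5, 3 → $t5=14+3=17
cmp $t5, 17  (cmp 17,17)
bne top: not taken
halt.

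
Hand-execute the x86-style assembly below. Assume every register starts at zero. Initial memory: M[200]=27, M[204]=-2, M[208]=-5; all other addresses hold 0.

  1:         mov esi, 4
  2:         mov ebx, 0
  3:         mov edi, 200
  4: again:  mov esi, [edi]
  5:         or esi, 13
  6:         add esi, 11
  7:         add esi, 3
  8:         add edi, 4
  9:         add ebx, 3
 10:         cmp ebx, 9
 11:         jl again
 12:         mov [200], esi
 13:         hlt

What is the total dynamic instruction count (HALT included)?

esi=4
ebx=0
edi=200
esi=M[200]=27
esi=27|13=31
esi=31+11=42
esi=42+3=45
edi=200+4=204
ebx=0+3=3
cmp ebx, 9  (cmp 3,9)
jl again: taken
esi=M[204]=-2
esi=(-2)|13=-1
esi=(-1)+11=10
esi=10+3=13
edi=204+4=208
ebx=3+3=6
cmp ebx, 9  (cmp 6,9)
jl again: taken
esi=M[208]=-5
esi=(-5)|13=-1
esi=(-1)+11=10
esi=10+3=13
edi=208+4=212
ebx=6+3=9
cmp ebx, 9  (cmp 9,9)
jl again: not taken
mov [200], esi → M[200]=13
halt.
Total executed instructions: 29.

29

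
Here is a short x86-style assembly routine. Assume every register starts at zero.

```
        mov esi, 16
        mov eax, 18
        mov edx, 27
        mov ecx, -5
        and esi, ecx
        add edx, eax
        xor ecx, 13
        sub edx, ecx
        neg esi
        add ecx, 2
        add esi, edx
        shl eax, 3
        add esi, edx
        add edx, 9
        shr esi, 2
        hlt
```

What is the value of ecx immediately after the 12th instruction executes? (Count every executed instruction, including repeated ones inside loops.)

-8

mov esi, 16 → esi=16
mov eax, 18 → eax=18
mov edx, 27 → edx=27
mov ecx, -5 → ecx=-5
and esi, ecx → esi=16&(-5)=16
add edx, eax → edx=27+18=45
xor ecx, 13 → ecx=(-5)^13=-10
sub edx, ecx → edx=45-(-10)=55
neg esi → esi=-(16)=-16
add ecx, 2 → ecx=(-10)+2=-8
add esi, edx → esi=(-16)+55=39
shl eax, 3 → eax=18<<3=144
After step 12: ecx = -8.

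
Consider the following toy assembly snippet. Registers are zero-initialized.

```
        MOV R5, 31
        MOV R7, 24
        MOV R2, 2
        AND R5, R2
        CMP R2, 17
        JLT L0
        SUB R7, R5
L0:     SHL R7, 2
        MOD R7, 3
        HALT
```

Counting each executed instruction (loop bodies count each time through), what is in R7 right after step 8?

0

after MOV R5, 31: R5=31
after MOV R7, 24: R7=24
after MOV R2, 2: R2=2
after AND R5, R2: R5=31&2=2
CMP R2, 17  (cmp 2,17)
JLT L0: taken
after SHL R7, 2: R7=24<<2=96
after MOD R7, 3: R7=96%3=0
After step 8: R7 = 0.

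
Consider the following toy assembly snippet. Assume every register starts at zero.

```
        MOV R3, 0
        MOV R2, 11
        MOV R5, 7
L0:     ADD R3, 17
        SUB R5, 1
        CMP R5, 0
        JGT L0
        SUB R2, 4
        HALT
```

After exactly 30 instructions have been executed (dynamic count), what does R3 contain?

MOV R3, 0 → R3=0
MOV R2, 11 → R2=11
MOV R5, 7 → R5=7
ADD R3, 17 → R3=0+17=17
SUB R5, 1 → R5=7-1=6
CMP R5, 0  (cmp 6,0)
JGT L0: taken
ADD R3, 17 → R3=17+17=34
SUB R5, 1 → R5=6-1=5
CMP R5, 0  (cmp 5,0)
JGT L0: taken
ADD R3, 17 → R3=34+17=51
SUB R5, 1 → R5=5-1=4
CMP R5, 0  (cmp 4,0)
JGT L0: taken
ADD R3, 17 → R3=51+17=68
SUB R5, 1 → R5=4-1=3
CMP R5, 0  (cmp 3,0)
JGT L0: taken
ADD R3, 17 → R3=68+17=85
SUB R5, 1 → R5=3-1=2
CMP R5, 0  (cmp 2,0)
JGT L0: taken
ADD R3, 17 → R3=85+17=102
SUB R5, 1 → R5=2-1=1
CMP R5, 0  (cmp 1,0)
JGT L0: taken
ADD R3, 17 → R3=102+17=119
SUB R5, 1 → R5=1-1=0
CMP R5, 0  (cmp 0,0)
After step 30: R3 = 119.

119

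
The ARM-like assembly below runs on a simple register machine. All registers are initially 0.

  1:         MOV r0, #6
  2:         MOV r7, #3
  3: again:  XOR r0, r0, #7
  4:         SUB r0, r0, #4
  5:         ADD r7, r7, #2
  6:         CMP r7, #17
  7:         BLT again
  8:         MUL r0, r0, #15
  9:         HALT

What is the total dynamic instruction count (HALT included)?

MOV r0, #6 → r0=6
MOV r7, #3 → r7=3
XOR r0, r0, #7 → r0=6^7=1
SUB r0, r0, #4 → r0=1-4=-3
ADD r7, r7, #2 → r7=3+2=5
CMP r7, #17  (cmp 5,17)
BLT again: taken
XOR r0, r0, #7 → r0=(-3)^7=-6
SUB r0, r0, #4 → r0=(-6)-4=-10
ADD r7, r7, #2 → r7=5+2=7
CMP r7, #17  (cmp 7,17)
BLT again: taken
XOR r0, r0, #7 → r0=(-10)^7=-15
SUB r0, r0, #4 → r0=(-15)-4=-19
ADD r7, r7, #2 → r7=7+2=9
CMP r7, #17  (cmp 9,17)
BLT again: taken
XOR r0, r0, #7 → r0=(-19)^7=-22
SUB r0, r0, #4 → r0=(-22)-4=-26
ADD r7, r7, #2 → r7=9+2=11
CMP r7, #17  (cmp 11,17)
BLT again: taken
XOR r0, r0, #7 → r0=(-26)^7=-31
SUB r0, r0, #4 → r0=(-31)-4=-35
ADD r7, r7, #2 → r7=11+2=13
CMP r7, #17  (cmp 13,17)
BLT again: taken
XOR r0, r0, #7 → r0=(-35)^7=-38
SUB r0, r0, #4 → r0=(-38)-4=-42
ADD r7, r7, #2 → r7=13+2=15
CMP r7, #17  (cmp 15,17)
BLT again: taken
XOR r0, r0, #7 → r0=(-42)^7=-47
SUB r0, r0, #4 → r0=(-47)-4=-51
ADD r7, r7, #2 → r7=15+2=17
CMP r7, #17  (cmp 17,17)
BLT again: not taken
MUL r0, r0, #15 → r0=(-51)*15=-765
halt.
Total executed instructions: 39.

39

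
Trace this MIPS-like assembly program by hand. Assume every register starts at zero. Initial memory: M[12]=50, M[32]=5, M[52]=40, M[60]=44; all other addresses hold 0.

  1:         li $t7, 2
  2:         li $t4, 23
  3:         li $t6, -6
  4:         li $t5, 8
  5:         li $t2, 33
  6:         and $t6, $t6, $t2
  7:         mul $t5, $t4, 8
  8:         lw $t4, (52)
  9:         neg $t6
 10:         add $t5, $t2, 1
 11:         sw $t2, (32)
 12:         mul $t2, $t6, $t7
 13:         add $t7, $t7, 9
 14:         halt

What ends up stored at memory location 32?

33

$t7=2
$t4=23
$t6=-6
$t5=8
$t2=33
$t6=(-6)&33=32
$t5=23*8=184
$t4=M[52]=40
$t6=-(32)=-32
$t5=33+1=34
sw $t2, (32) → M[32]=33
$t2=(-32)*2=-64
$t7=2+9=11
halt.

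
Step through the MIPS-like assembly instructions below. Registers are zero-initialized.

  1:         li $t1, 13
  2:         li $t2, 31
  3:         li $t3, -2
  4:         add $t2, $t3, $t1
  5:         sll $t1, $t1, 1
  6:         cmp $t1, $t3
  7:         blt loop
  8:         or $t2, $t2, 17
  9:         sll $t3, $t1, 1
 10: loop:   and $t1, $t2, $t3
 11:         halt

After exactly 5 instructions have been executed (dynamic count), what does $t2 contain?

11

li $t1, 13 → $t1=13
li $t2, 31 → $t2=31
li $t3, -2 → $t3=-2
add $t2, $t3, $t1 → $t2=(-2)+13=11
sll $t1, $t1, 1 → $t1=13<<1=26
After step 5: $t2 = 11.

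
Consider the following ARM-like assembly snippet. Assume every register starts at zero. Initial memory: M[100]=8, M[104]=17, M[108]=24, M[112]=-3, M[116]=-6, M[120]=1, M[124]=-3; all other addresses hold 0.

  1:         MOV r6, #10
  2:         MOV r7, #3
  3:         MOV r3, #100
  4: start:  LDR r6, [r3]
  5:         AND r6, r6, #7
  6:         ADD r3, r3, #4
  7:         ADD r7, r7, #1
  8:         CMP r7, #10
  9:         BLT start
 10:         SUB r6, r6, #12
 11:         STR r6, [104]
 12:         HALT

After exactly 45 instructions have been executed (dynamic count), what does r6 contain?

MOV r6, #10 → r6=10
MOV r7, #3 → r7=3
MOV r3, #100 → r3=100
LDR r6, [r3] → r6=M[100]=8
AND r6, r6, #7 → r6=8&7=0
ADD r3, r3, #4 → r3=100+4=104
ADD r7, r7, #1 → r7=3+1=4
CMP r7, #10  (cmp 4,10)
BLT start: taken
LDR r6, [r3] → r6=M[104]=17
AND r6, r6, #7 → r6=17&7=1
ADD r3, r3, #4 → r3=104+4=108
ADD r7, r7, #1 → r7=4+1=5
CMP r7, #10  (cmp 5,10)
BLT start: taken
LDR r6, [r3] → r6=M[108]=24
AND r6, r6, #7 → r6=24&7=0
ADD r3, r3, #4 → r3=108+4=112
ADD r7, r7, #1 → r7=5+1=6
CMP r7, #10  (cmp 6,10)
BLT start: taken
LDR r6, [r3] → r6=M[112]=-3
AND r6, r6, #7 → r6=(-3)&7=5
ADD r3, r3, #4 → r3=112+4=116
ADD r7, r7, #1 → r7=6+1=7
CMP r7, #10  (cmp 7,10)
BLT start: taken
LDR r6, [r3] → r6=M[116]=-6
AND r6, r6, #7 → r6=(-6)&7=2
ADD r3, r3, #4 → r3=116+4=120
ADD r7, r7, #1 → r7=7+1=8
CMP r7, #10  (cmp 8,10)
BLT start: taken
LDR r6, [r3] → r6=M[120]=1
AND r6, r6, #7 → r6=1&7=1
ADD r3, r3, #4 → r3=120+4=124
ADD r7, r7, #1 → r7=8+1=9
CMP r7, #10  (cmp 9,10)
BLT start: taken
LDR r6, [r3] → r6=M[124]=-3
AND r6, r6, #7 → r6=(-3)&7=5
ADD r3, r3, #4 → r3=124+4=128
ADD r7, r7, #1 → r7=9+1=10
CMP r7, #10  (cmp 10,10)
BLT start: not taken
After step 45: r6 = 5.

5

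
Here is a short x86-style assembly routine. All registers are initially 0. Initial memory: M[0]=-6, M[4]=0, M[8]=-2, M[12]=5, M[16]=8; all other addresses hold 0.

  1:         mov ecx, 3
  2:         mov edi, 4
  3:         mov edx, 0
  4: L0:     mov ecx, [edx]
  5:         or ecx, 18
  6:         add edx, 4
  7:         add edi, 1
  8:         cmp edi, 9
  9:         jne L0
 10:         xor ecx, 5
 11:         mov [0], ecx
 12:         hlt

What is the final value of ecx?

31

after mov ecx, 3: ecx=3
after mov edi, 4: edi=4
after mov edx, 0: edx=0
after mov ecx, [edx]: ecx=M[0]=-6
after or ecx, 18: ecx=(-6)|18=-6
after add edx, 4: edx=0+4=4
after add edi, 1: edi=4+1=5
cmp edi, 9  (cmp 5,9)
jne L0: taken
after mov ecx, [edx]: ecx=M[4]=0
after or ecx, 18: ecx=0|18=18
after add edx, 4: edx=4+4=8
after add edi, 1: edi=5+1=6
cmp edi, 9  (cmp 6,9)
jne L0: taken
after mov ecx, [edx]: ecx=M[8]=-2
after or ecx, 18: ecx=(-2)|18=-2
after add edx, 4: edx=8+4=12
after add edi, 1: edi=6+1=7
cmp edi, 9  (cmp 7,9)
jne L0: taken
after mov ecx, [edx]: ecx=M[12]=5
after or ecx, 18: ecx=5|18=23
after add edx, 4: edx=12+4=16
after add edi, 1: edi=7+1=8
cmp edi, 9  (cmp 8,9)
jne L0: taken
after mov ecx, [edx]: ecx=M[16]=8
after or ecx, 18: ecx=8|18=26
after add edx, 4: edx=16+4=20
after add edi, 1: edi=8+1=9
cmp edi, 9  (cmp 9,9)
jne L0: not taken
after xor ecx, 5: ecx=26^5=31
mov [0], ecx → M[0]=31
halt.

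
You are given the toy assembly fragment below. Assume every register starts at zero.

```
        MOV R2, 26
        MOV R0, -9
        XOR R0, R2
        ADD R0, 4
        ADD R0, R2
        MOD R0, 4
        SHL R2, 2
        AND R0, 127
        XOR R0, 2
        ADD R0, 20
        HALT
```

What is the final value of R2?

104

MOV R2, 26 → R2=26
MOV R0, -9 → R0=-9
XOR R0, R2 → R0=(-9)^26=-19
ADD R0, 4 → R0=(-19)+4=-15
ADD R0, R2 → R0=(-15)+26=11
MOD R0, 4 → R0=11%4=3
SHL R2, 2 → R2=26<<2=104
AND R0, 127 → R0=3&127=3
XOR R0, 2 → R0=3^2=1
ADD R0, 20 → R0=1+20=21
halt.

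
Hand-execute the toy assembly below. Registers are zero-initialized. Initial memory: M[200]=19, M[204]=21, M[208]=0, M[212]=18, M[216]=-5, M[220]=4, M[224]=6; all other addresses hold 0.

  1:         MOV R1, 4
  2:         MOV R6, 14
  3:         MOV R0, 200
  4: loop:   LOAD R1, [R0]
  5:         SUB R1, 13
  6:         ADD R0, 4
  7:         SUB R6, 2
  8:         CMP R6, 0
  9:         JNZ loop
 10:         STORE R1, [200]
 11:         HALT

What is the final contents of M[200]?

after MOV R1, 4: R1=4
after MOV R6, 14: R6=14
after MOV R0, 200: R0=200
after LOAD R1, [R0]: R1=M[200]=19
after SUB R1, 13: R1=19-13=6
after ADD R0, 4: R0=200+4=204
after SUB R6, 2: R6=14-2=12
CMP R6, 0  (cmp 12,0)
JNZ loop: taken
after LOAD R1, [R0]: R1=M[204]=21
after SUB R1, 13: R1=21-13=8
after ADD R0, 4: R0=204+4=208
after SUB R6, 2: R6=12-2=10
CMP R6, 0  (cmp 10,0)
JNZ loop: taken
after LOAD R1, [R0]: R1=M[208]=0
after SUB R1, 13: R1=0-13=-13
after ADD R0, 4: R0=208+4=212
after SUB R6, 2: R6=10-2=8
CMP R6, 0  (cmp 8,0)
JNZ loop: taken
after LOAD R1, [R0]: R1=M[212]=18
after SUB R1, 13: R1=18-13=5
after ADD R0, 4: R0=212+4=216
after SUB R6, 2: R6=8-2=6
CMP R6, 0  (cmp 6,0)
JNZ loop: taken
after LOAD R1, [R0]: R1=M[216]=-5
after SUB R1, 13: R1=(-5)-13=-18
after ADD R0, 4: R0=216+4=220
after SUB R6, 2: R6=6-2=4
CMP R6, 0  (cmp 4,0)
JNZ loop: taken
after LOAD R1, [R0]: R1=M[220]=4
after SUB R1, 13: R1=4-13=-9
after ADD R0, 4: R0=220+4=224
after SUB R6, 2: R6=4-2=2
CMP R6, 0  (cmp 2,0)
JNZ loop: taken
after LOAD R1, [R0]: R1=M[224]=6
after SUB R1, 13: R1=6-13=-7
after ADD R0, 4: R0=224+4=228
after SUB R6, 2: R6=2-2=0
CMP R6, 0  (cmp 0,0)
JNZ loop: not taken
STORE R1, [200] → M[200]=-7
halt.

-7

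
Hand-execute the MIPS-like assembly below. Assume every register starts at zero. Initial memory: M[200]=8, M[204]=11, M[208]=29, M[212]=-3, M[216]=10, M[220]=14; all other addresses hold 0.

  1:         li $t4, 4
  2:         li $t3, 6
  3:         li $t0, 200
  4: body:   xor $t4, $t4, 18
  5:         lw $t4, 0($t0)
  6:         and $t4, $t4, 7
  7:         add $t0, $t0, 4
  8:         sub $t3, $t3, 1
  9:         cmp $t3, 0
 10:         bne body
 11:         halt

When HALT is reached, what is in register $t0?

224

after li $t4, 4: $t4=4
after li $t3, 6: $t3=6
after li $t0, 200: $t0=200
after xor $t4, $t4, 18: $t4=4^18=22
after lw $t4, 0($t0): $t4=M[200]=8
after and $t4, $t4, 7: $t4=8&7=0
after add $t0, $t0, 4: $t0=200+4=204
after sub $t3, $t3, 1: $t3=6-1=5
cmp $t3, 0  (cmp 5,0)
bne body: taken
after xor $t4, $t4, 18: $t4=0^18=18
after lw $t4, 0($t0): $t4=M[204]=11
after and $t4, $t4, 7: $t4=11&7=3
after add $t0, $t0, 4: $t0=204+4=208
after sub $t3, $t3, 1: $t3=5-1=4
cmp $t3, 0  (cmp 4,0)
bne body: taken
after xor $t4, $t4, 18: $t4=3^18=17
after lw $t4, 0($t0): $t4=M[208]=29
after and $t4, $t4, 7: $t4=29&7=5
after add $t0, $t0, 4: $t0=208+4=212
after sub $t3, $t3, 1: $t3=4-1=3
cmp $t3, 0  (cmp 3,0)
bne body: taken
after xor $t4, $t4, 18: $t4=5^18=23
after lw $t4, 0($t0): $t4=M[212]=-3
after and $t4, $t4, 7: $t4=(-3)&7=5
after add $t0, $t0, 4: $t0=212+4=216
after sub $t3, $t3, 1: $t3=3-1=2
cmp $t3, 0  (cmp 2,0)
bne body: taken
after xor $t4, $t4, 18: $t4=5^18=23
after lw $t4, 0($t0): $t4=M[216]=10
after and $t4, $t4, 7: $t4=10&7=2
after add $t0, $t0, 4: $t0=216+4=220
after sub $t3, $t3, 1: $t3=2-1=1
cmp $t3, 0  (cmp 1,0)
bne body: taken
after xor $t4, $t4, 18: $t4=2^18=16
after lw $t4, 0($t0): $t4=M[220]=14
after and $t4, $t4, 7: $t4=14&7=6
after add $t0, $t0, 4: $t0=220+4=224
after sub $t3, $t3, 1: $t3=1-1=0
cmp $t3, 0  (cmp 0,0)
bne body: not taken
halt.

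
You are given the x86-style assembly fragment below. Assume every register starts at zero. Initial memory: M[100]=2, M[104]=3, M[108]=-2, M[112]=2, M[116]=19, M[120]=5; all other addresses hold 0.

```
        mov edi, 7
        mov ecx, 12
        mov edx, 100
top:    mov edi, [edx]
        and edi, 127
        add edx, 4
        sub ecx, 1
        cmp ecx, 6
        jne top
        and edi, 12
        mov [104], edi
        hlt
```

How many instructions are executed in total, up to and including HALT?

mov edi, 7 → edi=7
mov ecx, 12 → ecx=12
mov edx, 100 → edx=100
mov edi, [edx] → edi=M[100]=2
and edi, 127 → edi=2&127=2
add edx, 4 → edx=100+4=104
sub ecx, 1 → ecx=12-1=11
cmp ecx, 6  (cmp 11,6)
jne top: taken
mov edi, [edx] → edi=M[104]=3
and edi, 127 → edi=3&127=3
add edx, 4 → edx=104+4=108
sub ecx, 1 → ecx=11-1=10
cmp ecx, 6  (cmp 10,6)
jne top: taken
mov edi, [edx] → edi=M[108]=-2
and edi, 127 → edi=(-2)&127=126
add edx, 4 → edx=108+4=112
sub ecx, 1 → ecx=10-1=9
cmp ecx, 6  (cmp 9,6)
jne top: taken
mov edi, [edx] → edi=M[112]=2
and edi, 127 → edi=2&127=2
add edx, 4 → edx=112+4=116
sub ecx, 1 → ecx=9-1=8
cmp ecx, 6  (cmp 8,6)
jne top: taken
mov edi, [edx] → edi=M[116]=19
and edi, 127 → edi=19&127=19
add edx, 4 → edx=116+4=120
sub ecx, 1 → ecx=8-1=7
cmp ecx, 6  (cmp 7,6)
jne top: taken
mov edi, [edx] → edi=M[120]=5
and edi, 127 → edi=5&127=5
add edx, 4 → edx=120+4=124
sub ecx, 1 → ecx=7-1=6
cmp ecx, 6  (cmp 6,6)
jne top: not taken
and edi, 12 → edi=5&12=4
mov [104], edi → M[104]=4
halt.
Total executed instructions: 42.

42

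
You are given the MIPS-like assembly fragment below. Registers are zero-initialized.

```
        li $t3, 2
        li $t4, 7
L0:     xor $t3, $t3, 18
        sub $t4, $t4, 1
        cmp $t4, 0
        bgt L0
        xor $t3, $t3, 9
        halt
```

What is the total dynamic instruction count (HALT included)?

32

li $t3, 2 → $t3=2
li $t4, 7 → $t4=7
xor $t3, $t3, 18 → $t3=2^18=16
sub $t4, $t4, 1 → $t4=7-1=6
cmp $t4, 0  (cmp 6,0)
bgt L0: taken
xor $t3, $t3, 18 → $t3=16^18=2
sub $t4, $t4, 1 → $t4=6-1=5
cmp $t4, 0  (cmp 5,0)
bgt L0: taken
xor $t3, $t3, 18 → $t3=2^18=16
sub $t4, $t4, 1 → $t4=5-1=4
cmp $t4, 0  (cmp 4,0)
bgt L0: taken
xor $t3, $t3, 18 → $t3=16^18=2
sub $t4, $t4, 1 → $t4=4-1=3
cmp $t4, 0  (cmp 3,0)
bgt L0: taken
xor $t3, $t3, 18 → $t3=2^18=16
sub $t4, $t4, 1 → $t4=3-1=2
cmp $t4, 0  (cmp 2,0)
bgt L0: taken
xor $t3, $t3, 18 → $t3=16^18=2
sub $t4, $t4, 1 → $t4=2-1=1
cmp $t4, 0  (cmp 1,0)
bgt L0: taken
xor $t3, $t3, 18 → $t3=2^18=16
sub $t4, $t4, 1 → $t4=1-1=0
cmp $t4, 0  (cmp 0,0)
bgt L0: not taken
xor $t3, $t3, 9 → $t3=16^9=25
halt.
Total executed instructions: 32.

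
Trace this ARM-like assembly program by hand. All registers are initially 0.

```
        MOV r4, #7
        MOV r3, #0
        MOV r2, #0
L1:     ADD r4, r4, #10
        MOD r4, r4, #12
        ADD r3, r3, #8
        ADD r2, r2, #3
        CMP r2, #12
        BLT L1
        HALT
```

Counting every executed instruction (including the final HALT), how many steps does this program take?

28

r4=7
r3=0
r2=0
r4=7+10=17
r4=17%12=5
r3=0+8=8
r2=0+3=3
CMP r2, #12  (cmp 3,12)
BLT L1: taken
r4=5+10=15
r4=15%12=3
r3=8+8=16
r2=3+3=6
CMP r2, #12  (cmp 6,12)
BLT L1: taken
r4=3+10=13
r4=13%12=1
r3=16+8=24
r2=6+3=9
CMP r2, #12  (cmp 9,12)
BLT L1: taken
r4=1+10=11
r4=11%12=11
r3=24+8=32
r2=9+3=12
CMP r2, #12  (cmp 12,12)
BLT L1: not taken
halt.
Total executed instructions: 28.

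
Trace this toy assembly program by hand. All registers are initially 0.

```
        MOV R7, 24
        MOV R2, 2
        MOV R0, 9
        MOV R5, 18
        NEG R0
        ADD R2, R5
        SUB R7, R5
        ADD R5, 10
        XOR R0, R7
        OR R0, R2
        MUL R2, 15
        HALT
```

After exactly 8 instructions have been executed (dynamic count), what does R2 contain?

20

R7=24
R2=2
R0=9
R5=18
R0=-(9)=-9
R2=2+18=20
R7=24-18=6
R5=18+10=28
After step 8: R2 = 20.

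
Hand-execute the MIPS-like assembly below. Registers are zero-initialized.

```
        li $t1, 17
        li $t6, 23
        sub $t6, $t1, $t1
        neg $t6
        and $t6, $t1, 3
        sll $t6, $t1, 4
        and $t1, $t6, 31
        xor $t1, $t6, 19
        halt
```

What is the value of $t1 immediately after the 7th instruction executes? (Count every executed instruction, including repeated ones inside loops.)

li $t1, 17 → $t1=17
li $t6, 23 → $t6=23
sub $t6, $t1, $t1 → $t6=17-17=0
neg $t6 → $t6=-(0)=0
and $t6, $t1, 3 → $t6=17&3=1
sll $t6, $t1, 4 → $t6=17<<4=272
and $t1, $t6, 31 → $t1=272&31=16
After step 7: $t1 = 16.

16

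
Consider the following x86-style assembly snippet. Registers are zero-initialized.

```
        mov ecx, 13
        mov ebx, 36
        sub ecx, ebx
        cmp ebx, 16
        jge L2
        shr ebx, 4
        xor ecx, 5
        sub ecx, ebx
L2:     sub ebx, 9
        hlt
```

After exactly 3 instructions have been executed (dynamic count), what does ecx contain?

after mov ecx, 13: ecx=13
after mov ebx, 36: ebx=36
after sub ecx, ebx: ecx=13-36=-23
After step 3: ecx = -23.

-23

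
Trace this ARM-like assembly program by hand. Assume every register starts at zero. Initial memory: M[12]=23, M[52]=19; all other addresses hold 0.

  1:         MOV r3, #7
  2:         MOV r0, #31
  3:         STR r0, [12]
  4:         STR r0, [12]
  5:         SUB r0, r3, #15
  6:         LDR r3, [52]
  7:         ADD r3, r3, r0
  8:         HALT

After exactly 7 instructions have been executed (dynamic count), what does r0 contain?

r3=7
r0=31
STR r0, [12] → M[12]=31
STR r0, [12] → M[12]=31
r0=7-15=-8
r3=M[52]=19
r3=19+(-8)=11
After step 7: r0 = -8.

-8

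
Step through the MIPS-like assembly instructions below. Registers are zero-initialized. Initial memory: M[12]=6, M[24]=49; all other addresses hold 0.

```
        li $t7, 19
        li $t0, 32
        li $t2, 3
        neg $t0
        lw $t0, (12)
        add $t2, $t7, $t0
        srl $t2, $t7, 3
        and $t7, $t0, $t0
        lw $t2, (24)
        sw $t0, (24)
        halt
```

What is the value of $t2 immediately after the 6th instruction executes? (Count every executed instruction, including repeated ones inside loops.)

li $t7, 19 → $t7=19
li $t0, 32 → $t0=32
li $t2, 3 → $t2=3
neg $t0 → $t0=-(32)=-32
lw $t0, (12) → $t0=M[12]=6
add $t2, $t7, $t0 → $t2=19+6=25
After step 6: $t2 = 25.

25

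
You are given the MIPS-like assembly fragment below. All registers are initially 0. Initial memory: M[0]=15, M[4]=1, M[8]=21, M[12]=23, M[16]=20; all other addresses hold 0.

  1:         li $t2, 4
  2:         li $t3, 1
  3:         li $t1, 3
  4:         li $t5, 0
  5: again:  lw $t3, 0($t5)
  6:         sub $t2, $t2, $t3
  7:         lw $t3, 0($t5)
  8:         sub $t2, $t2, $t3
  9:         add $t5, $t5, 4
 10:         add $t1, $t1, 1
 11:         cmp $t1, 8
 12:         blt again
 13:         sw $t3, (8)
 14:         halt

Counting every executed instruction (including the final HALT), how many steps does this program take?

$t2=4
$t3=1
$t1=3
$t5=0
$t3=M[0]=15
$t2=4-15=-11
$t3=M[0]=15
$t2=(-11)-15=-26
$t5=0+4=4
$t1=3+1=4
cmp $t1, 8  (cmp 4,8)
blt again: taken
$t3=M[4]=1
$t2=(-26)-1=-27
$t3=M[4]=1
$t2=(-27)-1=-28
$t5=4+4=8
$t1=4+1=5
cmp $t1, 8  (cmp 5,8)
blt again: taken
$t3=M[8]=21
$t2=(-28)-21=-49
$t3=M[8]=21
$t2=(-49)-21=-70
$t5=8+4=12
$t1=5+1=6
cmp $t1, 8  (cmp 6,8)
blt again: taken
$t3=M[12]=23
$t2=(-70)-23=-93
$t3=M[12]=23
$t2=(-93)-23=-116
$t5=12+4=16
$t1=6+1=7
cmp $t1, 8  (cmp 7,8)
blt again: taken
$t3=M[16]=20
$t2=(-116)-20=-136
$t3=M[16]=20
$t2=(-136)-20=-156
$t5=16+4=20
$t1=7+1=8
cmp $t1, 8  (cmp 8,8)
blt again: not taken
sw $t3, (8) → M[8]=20
halt.
Total executed instructions: 46.

46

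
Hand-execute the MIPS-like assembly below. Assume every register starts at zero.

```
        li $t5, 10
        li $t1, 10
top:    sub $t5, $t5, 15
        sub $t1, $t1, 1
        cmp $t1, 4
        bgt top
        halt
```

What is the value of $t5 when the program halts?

-80

after li $t5, 10: $t5=10
after li $t1, 10: $t1=10
after sub $t5, $t5, 15: $t5=10-15=-5
after sub $t1, $t1, 1: $t1=10-1=9
cmp $t1, 4  (cmp 9,4)
bgt top: taken
after sub $t5, $t5, 15: $t5=(-5)-15=-20
after sub $t1, $t1, 1: $t1=9-1=8
cmp $t1, 4  (cmp 8,4)
bgt top: taken
after sub $t5, $t5, 15: $t5=(-20)-15=-35
after sub $t1, $t1, 1: $t1=8-1=7
cmp $t1, 4  (cmp 7,4)
bgt top: taken
after sub $t5, $t5, 15: $t5=(-35)-15=-50
after sub $t1, $t1, 1: $t1=7-1=6
cmp $t1, 4  (cmp 6,4)
bgt top: taken
after sub $t5, $t5, 15: $t5=(-50)-15=-65
after sub $t1, $t1, 1: $t1=6-1=5
cmp $t1, 4  (cmp 5,4)
bgt top: taken
after sub $t5, $t5, 15: $t5=(-65)-15=-80
after sub $t1, $t1, 1: $t1=5-1=4
cmp $t1, 4  (cmp 4,4)
bgt top: not taken
halt.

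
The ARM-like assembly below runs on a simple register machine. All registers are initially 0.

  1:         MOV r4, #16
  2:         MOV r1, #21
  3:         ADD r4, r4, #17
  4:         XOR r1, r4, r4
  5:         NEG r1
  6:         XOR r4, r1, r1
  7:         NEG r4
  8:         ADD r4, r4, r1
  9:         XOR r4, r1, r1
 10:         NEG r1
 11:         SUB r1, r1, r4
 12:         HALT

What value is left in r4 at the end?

after MOV r4, #16: r4=16
after MOV r1, #21: r1=21
after ADD r4, r4, #17: r4=16+17=33
after XOR r1, r4, r4: r1=33^33=0
after NEG r1: r1=-(0)=0
after XOR r4, r1, r1: r4=0^0=0
after NEG r4: r4=-(0)=0
after ADD r4, r4, r1: r4=0+0=0
after XOR r4, r1, r1: r4=0^0=0
after NEG r1: r1=-(0)=0
after SUB r1, r1, r4: r1=0-0=0
halt.

0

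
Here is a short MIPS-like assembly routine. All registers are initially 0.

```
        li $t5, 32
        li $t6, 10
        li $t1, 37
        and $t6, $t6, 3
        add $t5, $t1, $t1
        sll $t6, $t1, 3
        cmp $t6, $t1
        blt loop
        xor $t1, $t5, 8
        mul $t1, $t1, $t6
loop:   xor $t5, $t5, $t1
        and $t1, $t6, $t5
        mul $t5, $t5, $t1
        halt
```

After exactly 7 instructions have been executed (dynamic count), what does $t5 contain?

after li $t5, 32: $t5=32
after li $t6, 10: $t6=10
after li $t1, 37: $t1=37
after and $t6, $t6, 3: $t6=10&3=2
after add $t5, $t1, $t1: $t5=37+37=74
after sll $t6, $t1, 3: $t6=37<<3=296
cmp $t6, $t1  (cmp 296,37)
After step 7: $t5 = 74.

74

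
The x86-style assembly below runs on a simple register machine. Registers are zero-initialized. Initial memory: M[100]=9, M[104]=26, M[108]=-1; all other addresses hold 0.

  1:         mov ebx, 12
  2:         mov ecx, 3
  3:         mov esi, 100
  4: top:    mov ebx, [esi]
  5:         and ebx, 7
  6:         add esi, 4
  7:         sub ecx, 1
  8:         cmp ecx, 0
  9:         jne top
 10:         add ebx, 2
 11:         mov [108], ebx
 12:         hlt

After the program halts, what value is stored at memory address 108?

mov ebx, 12 → ebx=12
mov ecx, 3 → ecx=3
mov esi, 100 → esi=100
mov ebx, [esi] → ebx=M[100]=9
and ebx, 7 → ebx=9&7=1
add esi, 4 → esi=100+4=104
sub ecx, 1 → ecx=3-1=2
cmp ecx, 0  (cmp 2,0)
jne top: taken
mov ebx, [esi] → ebx=M[104]=26
and ebx, 7 → ebx=26&7=2
add esi, 4 → esi=104+4=108
sub ecx, 1 → ecx=2-1=1
cmp ecx, 0  (cmp 1,0)
jne top: taken
mov ebx, [esi] → ebx=M[108]=-1
and ebx, 7 → ebx=(-1)&7=7
add esi, 4 → esi=108+4=112
sub ecx, 1 → ecx=1-1=0
cmp ecx, 0  (cmp 0,0)
jne top: not taken
add ebx, 2 → ebx=7+2=9
mov [108], ebx → M[108]=9
halt.

9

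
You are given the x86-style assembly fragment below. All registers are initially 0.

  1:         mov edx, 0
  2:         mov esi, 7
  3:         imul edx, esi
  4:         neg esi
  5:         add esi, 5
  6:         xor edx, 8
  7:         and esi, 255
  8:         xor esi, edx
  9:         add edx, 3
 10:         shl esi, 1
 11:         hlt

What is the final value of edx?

after mov edx, 0: edx=0
after mov esi, 7: esi=7
after imul edx, esi: edx=0*7=0
after neg esi: esi=-(7)=-7
after add esi, 5: esi=(-7)+5=-2
after xor edx, 8: edx=0^8=8
after and esi, 255: esi=(-2)&255=254
after xor esi, edx: esi=254^8=246
after add edx, 3: edx=8+3=11
after shl esi, 1: esi=246<<1=492
halt.

11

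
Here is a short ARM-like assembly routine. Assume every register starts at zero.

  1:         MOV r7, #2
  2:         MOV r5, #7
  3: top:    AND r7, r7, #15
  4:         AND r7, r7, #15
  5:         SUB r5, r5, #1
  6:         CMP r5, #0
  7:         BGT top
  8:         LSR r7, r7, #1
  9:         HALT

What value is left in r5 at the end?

after MOV r7, #2: r7=2
after MOV r5, #7: r5=7
after AND r7, r7, #15: r7=2&15=2
after AND r7, r7, #15: r7=2&15=2
after SUB r5, r5, #1: r5=7-1=6
CMP r5, #0  (cmp 6,0)
BGT top: taken
after AND r7, r7, #15: r7=2&15=2
after AND r7, r7, #15: r7=2&15=2
after SUB r5, r5, #1: r5=6-1=5
CMP r5, #0  (cmp 5,0)
BGT top: taken
after AND r7, r7, #15: r7=2&15=2
after AND r7, r7, #15: r7=2&15=2
after SUB r5, r5, #1: r5=5-1=4
CMP r5, #0  (cmp 4,0)
BGT top: taken
after AND r7, r7, #15: r7=2&15=2
after AND r7, r7, #15: r7=2&15=2
after SUB r5, r5, #1: r5=4-1=3
CMP r5, #0  (cmp 3,0)
BGT top: taken
after AND r7, r7, #15: r7=2&15=2
after AND r7, r7, #15: r7=2&15=2
after SUB r5, r5, #1: r5=3-1=2
CMP r5, #0  (cmp 2,0)
BGT top: taken
after AND r7, r7, #15: r7=2&15=2
after AND r7, r7, #15: r7=2&15=2
after SUB r5, r5, #1: r5=2-1=1
CMP r5, #0  (cmp 1,0)
BGT top: taken
after AND r7, r7, #15: r7=2&15=2
after AND r7, r7, #15: r7=2&15=2
after SUB r5, r5, #1: r5=1-1=0
CMP r5, #0  (cmp 0,0)
BGT top: not taken
after LSR r7, r7, #1: r7=2>>1=1
halt.

0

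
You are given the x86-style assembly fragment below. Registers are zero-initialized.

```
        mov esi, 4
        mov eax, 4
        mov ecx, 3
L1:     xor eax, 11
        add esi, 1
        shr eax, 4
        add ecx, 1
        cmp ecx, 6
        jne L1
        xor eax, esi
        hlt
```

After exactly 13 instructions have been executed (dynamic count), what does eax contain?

0

mov esi, 4 → esi=4
mov eax, 4 → eax=4
mov ecx, 3 → ecx=3
xor eax, 11 → eax=4^11=15
add esi, 1 → esi=4+1=5
shr eax, 4 → eax=15>>4=0
add ecx, 1 → ecx=3+1=4
cmp ecx, 6  (cmp 4,6)
jne L1: taken
xor eax, 11 → eax=0^11=11
add esi, 1 → esi=5+1=6
shr eax, 4 → eax=11>>4=0
add ecx, 1 → ecx=4+1=5
After step 13: eax = 0.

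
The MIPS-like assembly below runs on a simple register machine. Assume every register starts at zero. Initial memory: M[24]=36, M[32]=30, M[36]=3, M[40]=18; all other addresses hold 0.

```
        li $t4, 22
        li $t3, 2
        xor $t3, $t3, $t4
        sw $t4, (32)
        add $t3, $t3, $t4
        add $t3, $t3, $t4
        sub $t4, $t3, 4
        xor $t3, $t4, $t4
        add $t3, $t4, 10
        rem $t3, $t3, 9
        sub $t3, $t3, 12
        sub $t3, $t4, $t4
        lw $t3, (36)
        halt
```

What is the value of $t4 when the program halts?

60

after li $t4, 22: $t4=22
after li $t3, 2: $t3=2
after xor $t3, $t3, $t4: $t3=2^22=20
sw $t4, (32) → M[32]=22
after add $t3, $t3, $t4: $t3=20+22=42
after add $t3, $t3, $t4: $t3=42+22=64
after sub $t4, $t3, 4: $t4=64-4=60
after xor $t3, $t4, $t4: $t3=60^60=0
after add $t3, $t4, 10: $t3=60+10=70
after rem $t3, $t3, 9: $t3=70%9=7
after sub $t3, $t3, 12: $t3=7-12=-5
after sub $t3, $t4, $t4: $t3=60-60=0
after lw $t3, (36): $t3=M[36]=3
halt.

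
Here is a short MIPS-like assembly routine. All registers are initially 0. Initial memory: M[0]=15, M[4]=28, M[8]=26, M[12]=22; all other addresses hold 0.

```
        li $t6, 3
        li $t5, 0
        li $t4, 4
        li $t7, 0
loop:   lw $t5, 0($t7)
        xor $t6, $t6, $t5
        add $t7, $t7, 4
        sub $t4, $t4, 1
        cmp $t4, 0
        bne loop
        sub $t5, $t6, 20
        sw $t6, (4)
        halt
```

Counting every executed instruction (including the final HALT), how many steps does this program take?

31

after li $t6, 3: $t6=3
after li $t5, 0: $t5=0
after li $t4, 4: $t4=4
after li $t7, 0: $t7=0
after lw $t5, 0($t7): $t5=M[0]=15
after xor $t6, $t6, $t5: $t6=3^15=12
after add $t7, $t7, 4: $t7=0+4=4
after sub $t4, $t4, 1: $t4=4-1=3
cmp $t4, 0  (cmp 3,0)
bne loop: taken
after lw $t5, 0($t7): $t5=M[4]=28
after xor $t6, $t6, $t5: $t6=12^28=16
after add $t7, $t7, 4: $t7=4+4=8
after sub $t4, $t4, 1: $t4=3-1=2
cmp $t4, 0  (cmp 2,0)
bne loop: taken
after lw $t5, 0($t7): $t5=M[8]=26
after xor $t6, $t6, $t5: $t6=16^26=10
after add $t7, $t7, 4: $t7=8+4=12
after sub $t4, $t4, 1: $t4=2-1=1
cmp $t4, 0  (cmp 1,0)
bne loop: taken
after lw $t5, 0($t7): $t5=M[12]=22
after xor $t6, $t6, $t5: $t6=10^22=28
after add $t7, $t7, 4: $t7=12+4=16
after sub $t4, $t4, 1: $t4=1-1=0
cmp $t4, 0  (cmp 0,0)
bne loop: not taken
after sub $t5, $t6, 20: $t5=28-20=8
sw $t6, (4) → M[4]=28
halt.
Total executed instructions: 31.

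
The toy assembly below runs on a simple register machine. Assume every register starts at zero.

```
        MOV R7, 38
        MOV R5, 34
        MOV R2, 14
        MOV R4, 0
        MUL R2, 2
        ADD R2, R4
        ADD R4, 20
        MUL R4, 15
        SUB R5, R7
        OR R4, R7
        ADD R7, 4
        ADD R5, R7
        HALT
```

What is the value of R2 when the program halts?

28

MOV R7, 38 → R7=38
MOV R5, 34 → R5=34
MOV R2, 14 → R2=14
MOV R4, 0 → R4=0
MUL R2, 2 → R2=14*2=28
ADD R2, R4 → R2=28+0=28
ADD R4, 20 → R4=0+20=20
MUL R4, 15 → R4=20*15=300
SUB R5, R7 → R5=34-38=-4
OR R4, R7 → R4=300|38=302
ADD R7, 4 → R7=38+4=42
ADD R5, R7 → R5=(-4)+42=38
halt.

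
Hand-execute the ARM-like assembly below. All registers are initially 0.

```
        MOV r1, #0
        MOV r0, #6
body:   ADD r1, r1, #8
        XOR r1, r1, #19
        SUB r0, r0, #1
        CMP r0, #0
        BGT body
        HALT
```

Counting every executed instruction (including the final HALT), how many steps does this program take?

33

after MOV r1, #0: r1=0
after MOV r0, #6: r0=6
after ADD r1, r1, #8: r1=0+8=8
after XOR r1, r1, #19: r1=8^19=27
after SUB r0, r0, #1: r0=6-1=5
CMP r0, #0  (cmp 5,0)
BGT body: taken
after ADD r1, r1, #8: r1=27+8=35
after XOR r1, r1, #19: r1=35^19=48
after SUB r0, r0, #1: r0=5-1=4
CMP r0, #0  (cmp 4,0)
BGT body: taken
after ADD r1, r1, #8: r1=48+8=56
after XOR r1, r1, #19: r1=56^19=43
after SUB r0, r0, #1: r0=4-1=3
CMP r0, #0  (cmp 3,0)
BGT body: taken
after ADD r1, r1, #8: r1=43+8=51
after XOR r1, r1, #19: r1=51^19=32
after SUB r0, r0, #1: r0=3-1=2
CMP r0, #0  (cmp 2,0)
BGT body: taken
after ADD r1, r1, #8: r1=32+8=40
after XOR r1, r1, #19: r1=40^19=59
after SUB r0, r0, #1: r0=2-1=1
CMP r0, #0  (cmp 1,0)
BGT body: taken
after ADD r1, r1, #8: r1=59+8=67
after XOR r1, r1, #19: r1=67^19=80
after SUB r0, r0, #1: r0=1-1=0
CMP r0, #0  (cmp 0,0)
BGT body: not taken
halt.
Total executed instructions: 33.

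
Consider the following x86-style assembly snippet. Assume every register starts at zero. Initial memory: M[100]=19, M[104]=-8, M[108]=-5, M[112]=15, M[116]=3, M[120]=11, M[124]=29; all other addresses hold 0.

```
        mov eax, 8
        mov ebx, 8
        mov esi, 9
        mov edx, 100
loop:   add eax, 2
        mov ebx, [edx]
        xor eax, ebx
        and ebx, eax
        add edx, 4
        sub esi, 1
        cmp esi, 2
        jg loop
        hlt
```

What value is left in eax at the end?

92

eax=8
ebx=8
esi=9
edx=100
eax=8+2=10
ebx=M[100]=19
eax=10^19=25
ebx=19&25=17
edx=100+4=104
esi=9-1=8
cmp esi, 2  (cmp 8,2)
jg loop: taken
eax=25+2=27
ebx=M[104]=-8
eax=27^(-8)=-29
ebx=(-8)&(-29)=-32
edx=104+4=108
esi=8-1=7
cmp esi, 2  (cmp 7,2)
jg loop: taken
eax=(-29)+2=-27
ebx=M[108]=-5
eax=(-27)^(-5)=30
ebx=(-5)&30=26
edx=108+4=112
esi=7-1=6
cmp esi, 2  (cmp 6,2)
jg loop: taken
eax=30+2=32
ebx=M[112]=15
eax=32^15=47
ebx=15&47=15
edx=112+4=116
esi=6-1=5
cmp esi, 2  (cmp 5,2)
jg loop: taken
eax=47+2=49
ebx=M[116]=3
eax=49^3=50
ebx=3&50=2
edx=116+4=120
esi=5-1=4
cmp esi, 2  (cmp 4,2)
jg loop: taken
eax=50+2=52
ebx=M[120]=11
eax=52^11=63
ebx=11&63=11
edx=120+4=124
esi=4-1=3
cmp esi, 2  (cmp 3,2)
jg loop: taken
eax=63+2=65
ebx=M[124]=29
eax=65^29=92
ebx=29&92=28
edx=124+4=128
esi=3-1=2
cmp esi, 2  (cmp 2,2)
jg loop: not taken
halt.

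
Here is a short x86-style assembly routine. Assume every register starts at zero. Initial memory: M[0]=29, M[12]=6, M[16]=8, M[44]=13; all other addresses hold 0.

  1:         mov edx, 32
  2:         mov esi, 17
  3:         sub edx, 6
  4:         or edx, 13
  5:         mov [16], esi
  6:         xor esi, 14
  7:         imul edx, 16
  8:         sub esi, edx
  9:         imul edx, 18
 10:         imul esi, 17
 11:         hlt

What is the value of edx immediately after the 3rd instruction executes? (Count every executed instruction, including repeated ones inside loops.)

26

mov edx, 32 → edx=32
mov esi, 17 → esi=17
sub edx, 6 → edx=32-6=26
After step 3: edx = 26.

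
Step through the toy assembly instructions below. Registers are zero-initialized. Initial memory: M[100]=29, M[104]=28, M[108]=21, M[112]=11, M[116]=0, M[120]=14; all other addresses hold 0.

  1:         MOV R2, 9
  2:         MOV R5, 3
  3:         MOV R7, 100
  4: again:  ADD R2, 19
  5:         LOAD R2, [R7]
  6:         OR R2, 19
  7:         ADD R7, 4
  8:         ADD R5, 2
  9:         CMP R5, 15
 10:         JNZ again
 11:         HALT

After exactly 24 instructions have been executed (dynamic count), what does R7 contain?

112

MOV R2, 9 → R2=9
MOV R5, 3 → R5=3
MOV R7, 100 → R7=100
ADD R2, 19 → R2=9+19=28
LOAD R2, [R7] → R2=M[100]=29
OR R2, 19 → R2=29|19=31
ADD R7, 4 → R7=100+4=104
ADD R5, 2 → R5=3+2=5
CMP R5, 15  (cmp 5,15)
JNZ again: taken
ADD R2, 19 → R2=31+19=50
LOAD R2, [R7] → R2=M[104]=28
OR R2, 19 → R2=28|19=31
ADD R7, 4 → R7=104+4=108
ADD R5, 2 → R5=5+2=7
CMP R5, 15  (cmp 7,15)
JNZ again: taken
ADD R2, 19 → R2=31+19=50
LOAD R2, [R7] → R2=M[108]=21
OR R2, 19 → R2=21|19=23
ADD R7, 4 → R7=108+4=112
ADD R5, 2 → R5=7+2=9
CMP R5, 15  (cmp 9,15)
JNZ again: taken
After step 24: R7 = 112.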